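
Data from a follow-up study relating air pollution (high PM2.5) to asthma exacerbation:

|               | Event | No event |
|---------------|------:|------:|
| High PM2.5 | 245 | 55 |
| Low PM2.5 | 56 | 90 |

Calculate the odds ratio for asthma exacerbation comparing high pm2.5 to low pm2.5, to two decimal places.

Cells: a = 245, b = 55, c = 56, d = 90.
OR = (a·d)/(b·c) = (245 × 90) / (55 × 56) = 22050 / 3080 = 7.15909
The odds of asthma exacerbation are about 7.16 times as high in the high pm2.5 group.

7.16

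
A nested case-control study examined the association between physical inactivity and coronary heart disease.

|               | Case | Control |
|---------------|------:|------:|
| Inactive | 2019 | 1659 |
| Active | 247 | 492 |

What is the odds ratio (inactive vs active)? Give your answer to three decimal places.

2.424

Cells: a = 2019, b = 1659, c = 247, d = 492.
OR = (a·d)/(b·c) = (2019 × 492) / (1659 × 247) = 993348 / 409773 = 2.42414
The odds of coronary heart disease are about 2.42 times as high in the inactive group.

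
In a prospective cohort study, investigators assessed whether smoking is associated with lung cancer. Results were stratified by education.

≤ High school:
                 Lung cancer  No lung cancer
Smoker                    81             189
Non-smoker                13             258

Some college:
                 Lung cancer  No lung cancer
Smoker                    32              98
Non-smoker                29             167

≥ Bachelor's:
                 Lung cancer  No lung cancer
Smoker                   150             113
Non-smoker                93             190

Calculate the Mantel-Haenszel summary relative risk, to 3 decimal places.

2.189

RR_MH = Σ(aᵢ·n₀ᵢ/nᵢ) / Σ(cᵢ·n₁ᵢ/nᵢ), with n₁ᵢ = aᵢ+bᵢ (exposed), n₀ᵢ = cᵢ+dᵢ (unexposed), nᵢ = n₁ᵢ+n₀ᵢ.
Stratum 1 (≤ High school): n₁ = 270, n₀ = 271, n = 541; a·n₀/n = 81·271/541 = 40.5749; c·n₁/n = 13·270/541 = 6.4880
Stratum 2 (Some college): n₁ = 130, n₀ = 196, n = 326; a·n₀/n = 32·196/326 = 19.2393; c·n₁/n = 29·130/326 = 11.5644
Stratum 3 (≥ Bachelor's): n₁ = 263, n₀ = 283, n = 546; a·n₀/n = 150·283/546 = 77.7473; c·n₁/n = 93·263/546 = 44.7967
RR_MH = (40.5749 + 19.2393 + 77.7473) / (6.4880 + 11.5644 + 44.7967) = 137.5614 / 62.8491 = 2.18876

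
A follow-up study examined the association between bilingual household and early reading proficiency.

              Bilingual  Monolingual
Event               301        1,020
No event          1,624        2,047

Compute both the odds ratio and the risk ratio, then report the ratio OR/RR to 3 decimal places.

Reading the table with exposure as columns: a = 301 (Bilingual, case), b = 1624 (Bilingual, non-case), c = 1020 (Monolingual, case), d = 2047.
OR = (301·2047)/(1624·1020) = 616147/1656480 = 0.37196
Risk in exposed = 301/1925 = 0.15636; risk in unexposed = 1020/3067 = 0.33257; RR = 0.47016
OR/RR = 0.37196 / 0.47016 = 0.79113
The outcome is not rare, so the OR lies further from 1 than the RR.

0.791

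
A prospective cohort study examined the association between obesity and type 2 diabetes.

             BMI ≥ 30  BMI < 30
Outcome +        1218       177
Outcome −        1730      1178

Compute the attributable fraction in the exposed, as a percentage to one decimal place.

Reading the table with exposure as columns: a = 1218 (BMI ≥ 30, case), b = 1730 (BMI ≥ 30, non-case), c = 177 (BMI < 30, case), d = 1178.
Risk in exposed = 1218/2948 = 0.41316; risk in unexposed = 177/1355 = 0.13063.
RR = 0.41316/0.13063 = 3.16290
AR% = (RR − 1)/RR × 100 = (3.16290 − 1)/3.16290 × 100 = 68.3835%

68.4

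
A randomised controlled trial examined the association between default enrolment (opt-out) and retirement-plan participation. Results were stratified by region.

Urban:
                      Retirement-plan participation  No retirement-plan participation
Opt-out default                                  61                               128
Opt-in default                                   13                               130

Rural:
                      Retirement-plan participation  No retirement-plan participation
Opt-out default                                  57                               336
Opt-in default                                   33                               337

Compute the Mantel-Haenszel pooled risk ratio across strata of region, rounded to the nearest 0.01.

2.21

RR_MH = Σ(aᵢ·n₀ᵢ/nᵢ) / Σ(cᵢ·n₁ᵢ/nᵢ), with n₁ᵢ = aᵢ+bᵢ (exposed), n₀ᵢ = cᵢ+dᵢ (unexposed), nᵢ = n₁ᵢ+n₀ᵢ.
Stratum 1 (Urban): n₁ = 189, n₀ = 143, n = 332; a·n₀/n = 61·143/332 = 26.2741; c·n₁/n = 13·189/332 = 7.4006
Stratum 2 (Rural): n₁ = 393, n₀ = 370, n = 763; a·n₀/n = 57·370/763 = 27.6409; c·n₁/n = 33·393/763 = 16.9974
RR_MH = (26.2741 + 27.6409) / (7.4006 + 16.9974) = 53.9150 / 24.3980 = 2.20981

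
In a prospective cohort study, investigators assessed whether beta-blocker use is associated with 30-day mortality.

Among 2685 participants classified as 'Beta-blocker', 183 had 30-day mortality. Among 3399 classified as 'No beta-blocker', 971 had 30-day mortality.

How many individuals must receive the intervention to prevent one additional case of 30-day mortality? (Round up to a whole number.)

Risk in treated group = 183/2685 = 0.06816; risk in control = 971/3399 = 0.28567.
Absolute risk reduction = 0.28567 − 0.06816 = 0.21752
NNT = 1 / ARR = 1 / 0.21752 = 4.597 → round up → 5

5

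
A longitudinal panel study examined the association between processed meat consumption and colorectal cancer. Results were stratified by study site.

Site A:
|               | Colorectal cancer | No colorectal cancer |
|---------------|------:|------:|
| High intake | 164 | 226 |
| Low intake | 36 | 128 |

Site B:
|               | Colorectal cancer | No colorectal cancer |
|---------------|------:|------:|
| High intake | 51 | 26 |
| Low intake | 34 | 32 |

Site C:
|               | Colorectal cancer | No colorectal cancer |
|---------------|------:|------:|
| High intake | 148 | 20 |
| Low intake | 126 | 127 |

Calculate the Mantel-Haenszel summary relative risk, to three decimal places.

RR_MH = Σ(aᵢ·n₀ᵢ/nᵢ) / Σ(cᵢ·n₁ᵢ/nᵢ), with n₁ᵢ = aᵢ+bᵢ (exposed), n₀ᵢ = cᵢ+dᵢ (unexposed), nᵢ = n₁ᵢ+n₀ᵢ.
Stratum 1 (Site A): n₁ = 390, n₀ = 164, n = 554; a·n₀/n = 164·164/554 = 48.5487; c·n₁/n = 36·390/554 = 25.3430
Stratum 2 (Site B): n₁ = 77, n₀ = 66, n = 143; a·n₀/n = 51·66/143 = 23.5385; c·n₁/n = 34·77/143 = 18.3077
Stratum 3 (Site C): n₁ = 168, n₀ = 253, n = 421; a·n₀/n = 148·253/421 = 88.9406; c·n₁/n = 126·168/421 = 50.2803
RR_MH = (48.5487 + 23.5385 + 88.9406) / (25.3430 + 18.3077 + 50.2803) = 161.0278 / 93.9309 = 1.71432

1.714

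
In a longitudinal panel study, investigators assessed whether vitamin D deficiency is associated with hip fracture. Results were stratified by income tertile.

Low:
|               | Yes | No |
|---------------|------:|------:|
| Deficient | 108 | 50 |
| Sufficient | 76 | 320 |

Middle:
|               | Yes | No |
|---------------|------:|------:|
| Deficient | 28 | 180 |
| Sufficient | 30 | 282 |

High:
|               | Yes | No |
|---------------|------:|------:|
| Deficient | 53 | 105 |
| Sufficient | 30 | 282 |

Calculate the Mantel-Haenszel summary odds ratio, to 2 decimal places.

4.57

OR_MH = Σ(aᵢdᵢ/nᵢ) / Σ(bᵢcᵢ/nᵢ), where nᵢ is the stratum total.
Stratum 1 (Low): n = 554; a·d/n = 108·320/554 = 62.3827; b·c/n = 50·76/554 = 6.8592
Stratum 2 (Middle): n = 520; a·d/n = 28·282/520 = 15.1846; b·c/n = 180·30/520 = 10.3846
Stratum 3 (High): n = 470; a·d/n = 53·282/470 = 31.8000; b·c/n = 105·30/470 = 6.7021
OR_MH = (62.3827 + 15.1846 + 31.8000) / (6.8592 + 10.3846 + 6.7021) = 109.3673 / 23.9459 = 4.56726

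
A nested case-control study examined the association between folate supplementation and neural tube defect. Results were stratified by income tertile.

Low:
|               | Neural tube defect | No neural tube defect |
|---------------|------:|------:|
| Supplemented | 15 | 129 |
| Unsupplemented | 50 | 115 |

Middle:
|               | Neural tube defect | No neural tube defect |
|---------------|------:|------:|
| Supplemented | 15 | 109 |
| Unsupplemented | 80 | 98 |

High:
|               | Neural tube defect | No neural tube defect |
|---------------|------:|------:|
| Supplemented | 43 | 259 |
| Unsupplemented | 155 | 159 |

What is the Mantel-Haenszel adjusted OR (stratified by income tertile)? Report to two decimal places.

OR_MH = Σ(aᵢdᵢ/nᵢ) / Σ(bᵢcᵢ/nᵢ), where nᵢ is the stratum total.
Stratum 1 (Low): n = 309; a·d/n = 15·115/309 = 5.5825; b·c/n = 129·50/309 = 20.8738
Stratum 2 (Middle): n = 302; a·d/n = 15·98/302 = 4.8675; b·c/n = 109·80/302 = 28.8742
Stratum 3 (High): n = 616; a·d/n = 43·159/616 = 11.0990; b·c/n = 259·155/616 = 65.1705
OR_MH = (5.5825 + 4.8675 + 11.0990) / (20.8738 + 28.8742 + 65.1705) = 21.5491 / 114.9184 = 0.18752

0.19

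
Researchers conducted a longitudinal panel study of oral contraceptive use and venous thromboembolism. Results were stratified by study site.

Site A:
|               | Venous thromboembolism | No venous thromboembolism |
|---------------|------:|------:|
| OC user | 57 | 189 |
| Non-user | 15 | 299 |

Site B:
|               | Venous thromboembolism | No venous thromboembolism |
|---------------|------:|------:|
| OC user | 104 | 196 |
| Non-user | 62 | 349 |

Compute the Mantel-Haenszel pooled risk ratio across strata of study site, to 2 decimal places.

2.81

RR_MH = Σ(aᵢ·n₀ᵢ/nᵢ) / Σ(cᵢ·n₁ᵢ/nᵢ), with n₁ᵢ = aᵢ+bᵢ (exposed), n₀ᵢ = cᵢ+dᵢ (unexposed), nᵢ = n₁ᵢ+n₀ᵢ.
Stratum 1 (Site A): n₁ = 246, n₀ = 314, n = 560; a·n₀/n = 57·314/560 = 31.9607; c·n₁/n = 15·246/560 = 6.5893
Stratum 2 (Site B): n₁ = 300, n₀ = 411, n = 711; a·n₀/n = 104·411/711 = 60.1181; c·n₁/n = 62·300/711 = 26.1603
RR_MH = (31.9607 + 60.1181) / (6.5893 + 26.1603) = 92.0789 / 32.7496 = 2.81160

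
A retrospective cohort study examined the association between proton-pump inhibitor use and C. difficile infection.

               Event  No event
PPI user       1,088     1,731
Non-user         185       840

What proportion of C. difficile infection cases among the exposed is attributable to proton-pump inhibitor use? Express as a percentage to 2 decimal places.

53.24

Cells: a = 1088, b = 1731, c = 185, d = 840.
Risk in exposed = 1088/2819 = 0.38595; risk in unexposed = 185/1025 = 0.18049.
RR = 0.38595/0.18049 = 2.13839
AR% = (RR − 1)/RR × 100 = (2.13839 − 1)/2.13839 × 100 = 53.2357%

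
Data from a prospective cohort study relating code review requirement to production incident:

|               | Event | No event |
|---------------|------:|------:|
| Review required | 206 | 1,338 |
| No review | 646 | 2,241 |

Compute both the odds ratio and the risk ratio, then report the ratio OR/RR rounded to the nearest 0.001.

Cells: a = 206, b = 1338, c = 646, d = 2241.
OR = (206·2241)/(1338·646) = 461646/864348 = 0.53410
Risk in exposed = 206/1544 = 0.13342; risk in unexposed = 646/2887 = 0.22376; RR = 0.59626
OR/RR = 0.53410 / 0.59626 = 0.89575
The outcome is not rare, so the OR lies further from 1 than the RR.

0.896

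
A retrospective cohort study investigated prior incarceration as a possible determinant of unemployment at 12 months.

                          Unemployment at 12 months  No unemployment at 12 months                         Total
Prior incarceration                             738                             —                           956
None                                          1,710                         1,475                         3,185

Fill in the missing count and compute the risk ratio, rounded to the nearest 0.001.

The missing cell is in the exposed row: 956 − 738 = 218.
So a = 738, b = 218, c = 1710, d = 1475.
RR = [a/(a+b)] / [c/(c+d)] = (738/956) / (1710/3185) = 0.77197/0.53689 = 1.43784

1.438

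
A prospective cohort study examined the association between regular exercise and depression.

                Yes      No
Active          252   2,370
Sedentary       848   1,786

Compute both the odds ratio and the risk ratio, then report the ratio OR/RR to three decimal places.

0.750

Cells: a = 252, b = 2370, c = 848, d = 1786.
OR = (252·1786)/(2370·848) = 450072/2009760 = 0.22394
Risk in exposed = 252/2622 = 0.09611; risk in unexposed = 848/2634 = 0.32194; RR = 0.29853
OR/RR = 0.22394 / 0.29853 = 0.75015
The outcome is not rare, so the OR lies further from 1 than the RR.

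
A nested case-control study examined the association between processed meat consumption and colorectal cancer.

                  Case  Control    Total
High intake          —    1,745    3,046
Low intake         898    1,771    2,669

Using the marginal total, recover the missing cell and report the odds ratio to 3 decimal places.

1.470

The missing cell is in the exposed row: 3046 − 1745 = 1301.
So a = 1301, b = 1745, c = 898, d = 1771.
OR = (a·d)/(b·c) = (1301 × 1771) / (1745 × 898) = 2304071 / 1567010 = 1.47036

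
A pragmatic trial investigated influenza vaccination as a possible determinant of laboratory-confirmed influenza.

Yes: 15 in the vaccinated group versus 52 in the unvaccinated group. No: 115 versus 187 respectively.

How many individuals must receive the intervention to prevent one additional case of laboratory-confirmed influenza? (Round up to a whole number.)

Risk in treated group = 15/130 = 0.11538; risk in control = 52/239 = 0.21757.
Absolute risk reduction = 0.21757 − 0.11538 = 0.10219
NNT = 1 / ARR = 1 / 0.10219 = 9.786 → round up → 10

10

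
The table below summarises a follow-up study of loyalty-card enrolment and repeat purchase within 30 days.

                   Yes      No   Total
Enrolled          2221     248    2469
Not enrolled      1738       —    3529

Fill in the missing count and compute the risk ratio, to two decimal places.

The missing cell is in the unexposed row: 3529 − 1738 = 1791.
So a = 2221, b = 248, c = 1738, d = 1791.
RR = [a/(a+b)] / [c/(c+d)] = (2221/2469) / (1738/3529) = 0.89955/0.49249 = 1.82654

1.83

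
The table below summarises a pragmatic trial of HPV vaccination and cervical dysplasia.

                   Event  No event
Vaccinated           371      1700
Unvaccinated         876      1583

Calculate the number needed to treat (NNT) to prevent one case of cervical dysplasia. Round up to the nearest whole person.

Risk in treated group = 371/2071 = 0.17914; risk in control = 876/2459 = 0.35624.
Absolute risk reduction = 0.35624 − 0.17914 = 0.17710
NNT = 1 / ARR = 1 / 0.17710 = 5.646 → round up → 6

6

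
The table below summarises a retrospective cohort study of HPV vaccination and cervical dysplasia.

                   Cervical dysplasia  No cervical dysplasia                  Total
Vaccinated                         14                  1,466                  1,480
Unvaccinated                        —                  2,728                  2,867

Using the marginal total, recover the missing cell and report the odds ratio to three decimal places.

The missing cell is in the unexposed row: 2867 − 2728 = 139.
So a = 14, b = 1466, c = 139, d = 2728.
OR = (a·d)/(b·c) = (14 × 2728) / (1466 × 139) = 38192 / 203774 = 0.18742

0.187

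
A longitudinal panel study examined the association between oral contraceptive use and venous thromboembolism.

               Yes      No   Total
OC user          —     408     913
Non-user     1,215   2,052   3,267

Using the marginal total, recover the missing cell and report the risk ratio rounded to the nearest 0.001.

1.487

The missing cell is in the exposed row: 913 − 408 = 505.
So a = 505, b = 408, c = 1215, d = 2052.
RR = [a/(a+b)] / [c/(c+d)] = (505/913) / (1215/3267) = 0.55312/0.37190 = 1.48728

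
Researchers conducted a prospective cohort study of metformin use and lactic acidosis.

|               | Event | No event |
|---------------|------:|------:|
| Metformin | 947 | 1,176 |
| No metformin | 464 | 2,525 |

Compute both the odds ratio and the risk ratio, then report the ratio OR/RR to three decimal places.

1.525

Cells: a = 947, b = 1176, c = 464, d = 2525.
OR = (947·2525)/(1176·464) = 2391175/545664 = 4.38214
Risk in exposed = 947/2123 = 0.44607; risk in unexposed = 464/2989 = 0.15524; RR = 2.87348
OR/RR = 4.38214 / 2.87348 = 1.52503
The outcome is not rare, so the OR lies further from 1 than the RR.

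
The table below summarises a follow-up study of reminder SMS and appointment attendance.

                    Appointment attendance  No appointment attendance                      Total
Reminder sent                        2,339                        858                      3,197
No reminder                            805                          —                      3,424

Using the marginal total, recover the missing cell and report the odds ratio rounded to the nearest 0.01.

8.87

The missing cell is in the unexposed row: 3424 − 805 = 2619.
So a = 2339, b = 858, c = 805, d = 2619.
OR = (a·d)/(b·c) = (2339 × 2619) / (858 × 805) = 6125841 / 690690 = 8.86916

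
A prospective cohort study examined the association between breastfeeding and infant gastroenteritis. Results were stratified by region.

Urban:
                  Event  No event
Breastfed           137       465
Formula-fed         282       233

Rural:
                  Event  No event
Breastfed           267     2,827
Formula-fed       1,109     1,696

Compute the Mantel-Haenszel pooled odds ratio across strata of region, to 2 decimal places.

0.16

OR_MH = Σ(aᵢdᵢ/nᵢ) / Σ(bᵢcᵢ/nᵢ), where nᵢ is the stratum total.
Stratum 1 (Urban): n = 1117; a·d/n = 137·233/1117 = 28.5774; b·c/n = 465·282/1117 = 117.3948
Stratum 2 (Rural): n = 5899; a·d/n = 267·1696/5899 = 76.7642; b·c/n = 2827·1109/5899 = 531.4702
OR_MH = (28.5774 + 76.7642) / (117.3948 + 531.4702) = 105.3416 / 648.8651 = 0.16235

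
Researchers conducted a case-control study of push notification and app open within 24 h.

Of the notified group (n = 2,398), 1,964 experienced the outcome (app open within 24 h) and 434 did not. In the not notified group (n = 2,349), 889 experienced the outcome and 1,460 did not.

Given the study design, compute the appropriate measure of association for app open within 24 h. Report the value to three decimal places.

7.432

From the description: a = 1964, b = 434, c = 889, d = 1460.
This is a case-control study: participants were sampled on outcome status, so risks in the source population cannot be estimated directly — relative risk is not valid here. The odds ratio is the appropriate measure.
OR = (a·d)/(b·c) = (1964 × 1460) / (434 × 889) = 2867440 / 385826 = 7.43195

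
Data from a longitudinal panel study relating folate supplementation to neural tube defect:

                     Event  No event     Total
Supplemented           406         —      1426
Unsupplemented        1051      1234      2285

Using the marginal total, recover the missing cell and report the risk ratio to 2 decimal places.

The missing cell is in the exposed row: 1426 − 406 = 1020.
So a = 406, b = 1020, c = 1051, d = 1234.
RR = [a/(a+b)] / [c/(c+d)] = (406/1426) / (1051/2285) = 0.28471/0.45996 = 0.61900

0.62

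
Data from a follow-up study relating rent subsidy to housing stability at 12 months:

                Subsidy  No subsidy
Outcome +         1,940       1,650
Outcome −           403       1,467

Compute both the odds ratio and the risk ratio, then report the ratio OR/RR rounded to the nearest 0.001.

2.736

Reading the table with exposure as columns: a = 1940 (Subsidy, case), b = 403 (Subsidy, non-case), c = 1650 (No subsidy, case), d = 1467.
OR = (1940·1467)/(403·1650) = 2845980/664950 = 4.27999
Risk in exposed = 1940/2343 = 0.82800; risk in unexposed = 1650/3117 = 0.52936; RR = 1.56416
OR/RR = 4.27999 / 1.56416 = 2.73628
The outcome is not rare, so the OR lies further from 1 than the RR.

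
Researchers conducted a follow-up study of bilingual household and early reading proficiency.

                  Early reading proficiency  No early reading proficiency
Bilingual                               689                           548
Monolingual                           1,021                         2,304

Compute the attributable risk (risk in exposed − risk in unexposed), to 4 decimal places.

Cells: a = 689, b = 548, c = 1021, d = 2304.
Risk in exposed = 689/1237 = 0.556993; risk in unexposed = 1021/3325 = 0.307068.
Risk difference = 0.556993 − 0.307068 = 0.249925

0.2499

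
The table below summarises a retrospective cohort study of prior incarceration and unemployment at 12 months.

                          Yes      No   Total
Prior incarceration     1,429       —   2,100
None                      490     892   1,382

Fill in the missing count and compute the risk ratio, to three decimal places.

1.919

The missing cell is in the exposed row: 2100 − 1429 = 671.
So a = 1429, b = 671, c = 490, d = 892.
RR = [a/(a+b)] / [c/(c+d)] = (1429/2100) / (490/1382) = 0.68048/0.35456 = 1.91922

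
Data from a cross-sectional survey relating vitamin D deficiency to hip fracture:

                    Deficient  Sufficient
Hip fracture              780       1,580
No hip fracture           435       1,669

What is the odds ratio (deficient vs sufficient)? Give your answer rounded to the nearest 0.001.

1.894

Reading the table with exposure as columns: a = 780 (Deficient, case), b = 435 (Deficient, non-case), c = 1580 (Sufficient, case), d = 1669.
OR = (a·d)/(b·c) = (780 × 1669) / (435 × 1580) = 1301820 / 687300 = 1.89411
The odds of hip fracture are about 1.89 times as high in the deficient group.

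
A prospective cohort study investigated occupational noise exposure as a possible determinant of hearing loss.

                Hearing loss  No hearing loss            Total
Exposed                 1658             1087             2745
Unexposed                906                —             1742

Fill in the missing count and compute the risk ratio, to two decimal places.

The missing cell is in the unexposed row: 1742 − 906 = 836.
So a = 1658, b = 1087, c = 906, d = 836.
RR = [a/(a+b)] / [c/(c+d)] = (1658/2745) / (906/1742) = 0.60401/0.52009 = 1.16135

1.16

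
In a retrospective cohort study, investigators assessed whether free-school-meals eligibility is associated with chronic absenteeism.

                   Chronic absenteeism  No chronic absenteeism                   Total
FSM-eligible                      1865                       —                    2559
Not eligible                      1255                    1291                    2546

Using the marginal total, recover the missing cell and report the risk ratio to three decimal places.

The missing cell is in the exposed row: 2559 − 1865 = 694.
So a = 1865, b = 694, c = 1255, d = 1291.
RR = [a/(a+b)] / [c/(c+d)] = (1865/2559) / (1255/2546) = 0.72880/0.49293 = 1.47851

1.479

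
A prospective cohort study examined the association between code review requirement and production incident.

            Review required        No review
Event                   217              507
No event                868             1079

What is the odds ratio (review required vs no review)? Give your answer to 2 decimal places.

0.53

Reading the table with exposure as columns: a = 217 (Review required, case), b = 868 (Review required, non-case), c = 507 (No review, case), d = 1079.
OR = (a·d)/(b·c) = (217 × 1079) / (868 × 507) = 234143 / 440076 = 0.53205
Exposure is associated with lower odds of production incident (OR = 0.53 < 1).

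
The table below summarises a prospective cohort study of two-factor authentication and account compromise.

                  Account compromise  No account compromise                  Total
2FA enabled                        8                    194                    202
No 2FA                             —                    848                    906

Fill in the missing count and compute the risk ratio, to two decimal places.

The missing cell is in the unexposed row: 906 − 848 = 58.
So a = 8, b = 194, c = 58, d = 848.
RR = [a/(a+b)] / [c/(c+d)] = (8/202) / (58/906) = 0.03960/0.06402 = 0.61864

0.62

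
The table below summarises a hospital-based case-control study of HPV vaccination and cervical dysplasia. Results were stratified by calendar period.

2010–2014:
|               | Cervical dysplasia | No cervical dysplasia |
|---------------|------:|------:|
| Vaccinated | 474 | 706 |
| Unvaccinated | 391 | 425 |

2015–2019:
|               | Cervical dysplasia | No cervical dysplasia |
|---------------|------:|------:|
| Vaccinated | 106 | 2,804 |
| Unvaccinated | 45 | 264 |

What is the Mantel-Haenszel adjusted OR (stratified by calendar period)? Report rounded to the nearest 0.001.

0.618

OR_MH = Σ(aᵢdᵢ/nᵢ) / Σ(bᵢcᵢ/nᵢ), where nᵢ is the stratum total.
Stratum 1 (2010–2014): n = 1996; a·d/n = 474·425/1996 = 100.9269; b·c/n = 706·391/1996 = 138.2996
Stratum 2 (2015–2019): n = 3219; a·d/n = 106·264/3219 = 8.6934; b·c/n = 2804·45/3219 = 39.1985
OR_MH = (100.9269 + 8.6934) / (138.2996 + 39.1985) = 109.6202 / 177.4981 = 0.61759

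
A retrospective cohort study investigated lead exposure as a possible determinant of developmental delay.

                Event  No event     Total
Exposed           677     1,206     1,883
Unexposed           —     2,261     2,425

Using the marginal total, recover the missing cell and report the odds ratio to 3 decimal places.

7.739

The missing cell is in the unexposed row: 2425 − 2261 = 164.
So a = 677, b = 1206, c = 164, d = 2261.
OR = (a·d)/(b·c) = (677 × 2261) / (1206 × 164) = 1530697 / 197784 = 7.73924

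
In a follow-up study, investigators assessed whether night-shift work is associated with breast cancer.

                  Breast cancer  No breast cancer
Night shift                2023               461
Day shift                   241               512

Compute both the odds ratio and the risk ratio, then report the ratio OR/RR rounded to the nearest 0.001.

3.664

Cells: a = 2023, b = 461, c = 241, d = 512.
OR = (2023·512)/(461·241) = 1035776/111101 = 9.32283
Risk in exposed = 2023/2484 = 0.81441; risk in unexposed = 241/753 = 0.32005; RR = 2.54462
OR/RR = 9.32283 / 2.54462 = 3.66375
The outcome is not rare, so the OR lies further from 1 than the RR.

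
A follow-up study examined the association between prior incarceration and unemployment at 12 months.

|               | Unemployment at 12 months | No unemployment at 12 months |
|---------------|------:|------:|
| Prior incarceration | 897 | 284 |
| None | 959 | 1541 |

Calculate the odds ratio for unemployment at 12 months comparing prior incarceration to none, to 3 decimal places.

5.075

Cells: a = 897, b = 284, c = 959, d = 1541.
OR = (a·d)/(b·c) = (897 × 1541) / (284 × 959) = 1382277 / 272356 = 5.07526
The odds of unemployment at 12 months are about 5.08 times as high in the prior incarceration group.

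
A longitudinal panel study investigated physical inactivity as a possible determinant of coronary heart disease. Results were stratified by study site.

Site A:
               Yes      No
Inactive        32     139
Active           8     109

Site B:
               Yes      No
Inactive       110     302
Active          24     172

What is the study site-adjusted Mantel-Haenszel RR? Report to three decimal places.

2.306

RR_MH = Σ(aᵢ·n₀ᵢ/nᵢ) / Σ(cᵢ·n₁ᵢ/nᵢ), with n₁ᵢ = aᵢ+bᵢ (exposed), n₀ᵢ = cᵢ+dᵢ (unexposed), nᵢ = n₁ᵢ+n₀ᵢ.
Stratum 1 (Site A): n₁ = 171, n₀ = 117, n = 288; a·n₀/n = 32·117/288 = 13.0000; c·n₁/n = 8·171/288 = 4.7500
Stratum 2 (Site B): n₁ = 412, n₀ = 196, n = 608; a·n₀/n = 110·196/608 = 35.4605; c·n₁/n = 24·412/608 = 16.2632
RR_MH = (13.0000 + 35.4605) / (4.7500 + 16.2632) = 48.4605 / 21.0132 = 2.30620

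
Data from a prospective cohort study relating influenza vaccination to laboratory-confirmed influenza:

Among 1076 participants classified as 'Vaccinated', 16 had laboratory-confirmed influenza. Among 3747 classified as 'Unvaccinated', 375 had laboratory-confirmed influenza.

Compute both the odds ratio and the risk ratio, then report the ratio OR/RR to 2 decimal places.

0.91

From the description: a = 16, b = 1060, c = 375, d = 3372.
OR = (16·3372)/(1060·375) = 53952/397500 = 0.13573
Risk in exposed = 16/1076 = 0.01487; risk in unexposed = 375/3747 = 0.10008; RR = 0.14858
OR/RR = 0.13573 / 0.14858 = 0.91350
The outcome is not rare, so the OR lies further from 1 than the RR.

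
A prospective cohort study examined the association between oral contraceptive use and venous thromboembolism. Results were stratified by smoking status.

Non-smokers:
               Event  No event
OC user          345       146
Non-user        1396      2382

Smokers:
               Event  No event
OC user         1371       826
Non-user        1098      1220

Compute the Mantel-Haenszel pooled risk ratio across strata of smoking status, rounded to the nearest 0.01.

RR_MH = Σ(aᵢ·n₀ᵢ/nᵢ) / Σ(cᵢ·n₁ᵢ/nᵢ), with n₁ᵢ = aᵢ+bᵢ (exposed), n₀ᵢ = cᵢ+dᵢ (unexposed), nᵢ = n₁ᵢ+n₀ᵢ.
Stratum 1 (Non-smokers): n₁ = 491, n₀ = 3778, n = 4269; a·n₀/n = 345·3778/4269 = 305.3197; c·n₁/n = 1396·491/4269 = 160.5613
Stratum 2 (Smokers): n₁ = 2197, n₀ = 2318, n = 4515; a·n₀/n = 1371·2318/4515 = 703.8711; c·n₁/n = 1098·2197/4515 = 534.2870
RR_MH = (305.3197 + 703.8711) / (160.5613 + 534.2870) = 1009.1908 / 694.8483 = 1.45239

1.45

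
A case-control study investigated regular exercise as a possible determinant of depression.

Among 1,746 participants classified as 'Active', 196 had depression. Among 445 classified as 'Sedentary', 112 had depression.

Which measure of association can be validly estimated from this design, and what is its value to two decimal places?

0.38

From the description: a = 196, b = 1550, c = 112, d = 333.
This is a case-control study: participants were sampled on outcome status, so risks in the source population cannot be estimated directly — relative risk is not valid here. The odds ratio is the appropriate measure.
OR = (a·d)/(b·c) = (196 × 333) / (1550 × 112) = 65268 / 173600 = 0.37597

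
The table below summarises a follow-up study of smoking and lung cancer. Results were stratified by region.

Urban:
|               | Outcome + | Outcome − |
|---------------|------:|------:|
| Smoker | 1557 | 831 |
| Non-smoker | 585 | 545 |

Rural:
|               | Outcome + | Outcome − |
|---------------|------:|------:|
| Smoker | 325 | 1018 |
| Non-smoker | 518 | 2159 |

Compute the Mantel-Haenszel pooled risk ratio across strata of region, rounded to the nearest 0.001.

1.257

RR_MH = Σ(aᵢ·n₀ᵢ/nᵢ) / Σ(cᵢ·n₁ᵢ/nᵢ), with n₁ᵢ = aᵢ+bᵢ (exposed), n₀ᵢ = cᵢ+dᵢ (unexposed), nᵢ = n₁ᵢ+n₀ᵢ.
Stratum 1 (Urban): n₁ = 2388, n₀ = 1130, n = 3518; a·n₀/n = 1557·1130/3518 = 500.1165; c·n₁/n = 585·2388/3518 = 397.0949
Stratum 2 (Rural): n₁ = 1343, n₀ = 2677, n = 4020; a·n₀/n = 325·2677/4020 = 216.4241; c·n₁/n = 518·1343/4020 = 173.0532
RR_MH = (500.1165 + 216.4241) / (397.0949 + 173.0532) = 716.5407 / 570.1482 = 1.25676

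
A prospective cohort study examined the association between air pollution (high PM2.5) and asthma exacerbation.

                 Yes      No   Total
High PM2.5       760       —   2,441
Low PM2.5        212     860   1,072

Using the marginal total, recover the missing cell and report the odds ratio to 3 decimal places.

The missing cell is in the exposed row: 2441 − 760 = 1681.
So a = 760, b = 1681, c = 212, d = 860.
OR = (a·d)/(b·c) = (760 × 860) / (1681 × 212) = 653600 / 356372 = 1.83404

1.834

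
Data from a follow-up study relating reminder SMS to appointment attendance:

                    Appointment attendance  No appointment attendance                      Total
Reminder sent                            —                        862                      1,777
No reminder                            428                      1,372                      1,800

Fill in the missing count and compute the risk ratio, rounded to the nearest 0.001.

2.166

The missing cell is in the exposed row: 1777 − 862 = 915.
So a = 915, b = 862, c = 428, d = 1372.
RR = [a/(a+b)] / [c/(c+d)] = (915/1777) / (428/1800) = 0.51491/0.23778 = 2.16552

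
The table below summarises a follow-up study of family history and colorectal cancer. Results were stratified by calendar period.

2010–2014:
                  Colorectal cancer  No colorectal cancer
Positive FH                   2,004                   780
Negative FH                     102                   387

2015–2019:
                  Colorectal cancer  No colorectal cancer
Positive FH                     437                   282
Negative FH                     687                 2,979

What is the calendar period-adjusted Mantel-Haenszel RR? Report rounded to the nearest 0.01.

RR_MH = Σ(aᵢ·n₀ᵢ/nᵢ) / Σ(cᵢ·n₁ᵢ/nᵢ), with n₁ᵢ = aᵢ+bᵢ (exposed), n₀ᵢ = cᵢ+dᵢ (unexposed), nᵢ = n₁ᵢ+n₀ᵢ.
Stratum 1 (2010–2014): n₁ = 2784, n₀ = 489, n = 3273; a·n₀/n = 2004·489/3273 = 299.4060; c·n₁/n = 102·2784/3273 = 86.7608
Stratum 2 (2015–2019): n₁ = 719, n₀ = 3666, n = 4385; a·n₀/n = 437·3666/4385 = 365.3460; c·n₁/n = 687·719/4385 = 112.6461
RR_MH = (299.4060 + 365.3460) / (86.7608 + 112.6461) = 664.7520 / 199.4068 = 3.33365

3.33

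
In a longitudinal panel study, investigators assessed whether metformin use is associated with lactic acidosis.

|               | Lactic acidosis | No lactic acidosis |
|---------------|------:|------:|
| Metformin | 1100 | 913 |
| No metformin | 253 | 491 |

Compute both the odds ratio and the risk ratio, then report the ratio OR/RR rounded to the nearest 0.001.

Cells: a = 1100, b = 913, c = 253, d = 491.
OR = (1100·491)/(913·253) = 540100/230989 = 2.33821
Risk in exposed = 1100/2013 = 0.54645; risk in unexposed = 253/744 = 0.34005; RR = 1.60695
OR/RR = 2.33821 / 1.60695 = 1.45506
The outcome is not rare, so the OR lies further from 1 than the RR.

1.455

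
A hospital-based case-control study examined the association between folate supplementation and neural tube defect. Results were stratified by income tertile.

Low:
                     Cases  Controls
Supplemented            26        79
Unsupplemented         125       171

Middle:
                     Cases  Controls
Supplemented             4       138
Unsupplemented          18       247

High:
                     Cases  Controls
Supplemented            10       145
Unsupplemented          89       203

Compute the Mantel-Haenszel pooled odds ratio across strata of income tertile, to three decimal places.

0.303

OR_MH = Σ(aᵢdᵢ/nᵢ) / Σ(bᵢcᵢ/nᵢ), where nᵢ is the stratum total.
Stratum 1 (Low): n = 401; a·d/n = 26·171/401 = 11.0873; b·c/n = 79·125/401 = 24.6259
Stratum 2 (Middle): n = 407; a·d/n = 4·247/407 = 2.4275; b·c/n = 138·18/407 = 6.1032
Stratum 3 (High): n = 447; a·d/n = 10·203/447 = 4.5414; b·c/n = 145·89/447 = 28.8702
OR_MH = (11.0873 + 2.4275 + 4.5414) / (24.6259 + 6.1032 + 28.8702) = 18.0562 / 59.5994 = 0.30296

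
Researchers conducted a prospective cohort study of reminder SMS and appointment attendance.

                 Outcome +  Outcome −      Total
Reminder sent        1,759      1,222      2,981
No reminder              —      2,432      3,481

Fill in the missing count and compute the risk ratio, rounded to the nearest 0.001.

The missing cell is in the unexposed row: 3481 − 2432 = 1049.
So a = 1759, b = 1222, c = 1049, d = 2432.
RR = [a/(a+b)] / [c/(c+d)] = (1759/2981) / (1049/3481) = 0.59007/0.30135 = 1.95809

1.958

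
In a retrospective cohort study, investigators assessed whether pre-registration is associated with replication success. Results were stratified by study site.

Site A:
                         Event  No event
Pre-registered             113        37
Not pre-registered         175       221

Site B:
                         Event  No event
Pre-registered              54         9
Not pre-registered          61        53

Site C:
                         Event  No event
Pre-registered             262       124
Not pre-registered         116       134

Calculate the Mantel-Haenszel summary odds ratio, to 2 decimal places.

OR_MH = Σ(aᵢdᵢ/nᵢ) / Σ(bᵢcᵢ/nᵢ), where nᵢ is the stratum total.
Stratum 1 (Site A): n = 546; a·d/n = 113·221/546 = 45.7381; b·c/n = 37·175/546 = 11.8590
Stratum 2 (Site B): n = 177; a·d/n = 54·53/177 = 16.1695; b·c/n = 9·61/177 = 3.1017
Stratum 3 (Site C): n = 636; a·d/n = 262·134/636 = 55.2013; b·c/n = 124·116/636 = 22.6164
OR_MH = (45.7381 + 16.1695 + 55.2013) / (11.8590 + 3.1017 + 22.6164) = 117.1088 / 37.5770 = 3.11650

3.12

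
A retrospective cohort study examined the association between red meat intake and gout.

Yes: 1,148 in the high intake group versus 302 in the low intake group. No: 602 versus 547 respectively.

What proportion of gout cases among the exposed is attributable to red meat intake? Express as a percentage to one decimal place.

From the description: a = 1148, b = 602, c = 302, d = 547.
Risk in exposed = 1148/1750 = 0.65600; risk in unexposed = 302/849 = 0.35571.
RR = 0.65600/0.35571 = 1.84419
AR% = (RR − 1)/RR × 100 = (1.84419 − 1)/1.84419 × 100 = 45.7755%

45.8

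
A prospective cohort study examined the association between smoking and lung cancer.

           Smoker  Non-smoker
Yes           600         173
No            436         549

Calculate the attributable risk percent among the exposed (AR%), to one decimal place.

58.6

Reading the table with exposure as columns: a = 600 (Smoker, case), b = 436 (Smoker, non-case), c = 173 (Non-smoker, case), d = 549.
Risk in exposed = 600/1036 = 0.57915; risk in unexposed = 173/722 = 0.23961.
RR = 0.57915/0.23961 = 2.41703
AR% = (RR − 1)/RR × 100 = (2.41703 − 1)/2.41703 × 100 = 58.6270%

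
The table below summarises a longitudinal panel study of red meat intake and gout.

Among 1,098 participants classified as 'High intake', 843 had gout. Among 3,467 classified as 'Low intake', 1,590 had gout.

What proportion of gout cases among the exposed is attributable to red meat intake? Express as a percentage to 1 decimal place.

From the description: a = 843, b = 255, c = 1590, d = 1877.
Risk in exposed = 843/1098 = 0.76776; risk in unexposed = 1590/3467 = 0.45861.
RR = 0.76776/0.45861 = 1.67410
AR% = (RR − 1)/RR × 100 = (1.67410 − 1)/1.67410 × 100 = 40.2665%

40.3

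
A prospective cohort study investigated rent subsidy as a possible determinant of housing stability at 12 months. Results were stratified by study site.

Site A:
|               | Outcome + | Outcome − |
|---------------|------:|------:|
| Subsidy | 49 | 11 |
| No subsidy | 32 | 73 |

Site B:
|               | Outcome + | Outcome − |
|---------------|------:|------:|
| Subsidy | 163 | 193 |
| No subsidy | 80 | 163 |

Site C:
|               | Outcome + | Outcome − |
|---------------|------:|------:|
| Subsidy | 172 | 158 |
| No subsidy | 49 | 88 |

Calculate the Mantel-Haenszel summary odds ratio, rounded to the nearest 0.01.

OR_MH = Σ(aᵢdᵢ/nᵢ) / Σ(bᵢcᵢ/nᵢ), where nᵢ is the stratum total.
Stratum 1 (Site A): n = 165; a·d/n = 49·73/165 = 21.6788; b·c/n = 11·32/165 = 2.1333
Stratum 2 (Site B): n = 599; a·d/n = 163·163/599 = 44.3556; b·c/n = 193·80/599 = 25.7763
Stratum 3 (Site C): n = 467; a·d/n = 172·88/467 = 32.4111; b·c/n = 158·49/467 = 16.5782
OR_MH = (21.6788 + 44.3556 + 32.4111) / (2.1333 + 25.7763 + 16.5782) = 98.4455 / 44.4878 = 2.21287

2.21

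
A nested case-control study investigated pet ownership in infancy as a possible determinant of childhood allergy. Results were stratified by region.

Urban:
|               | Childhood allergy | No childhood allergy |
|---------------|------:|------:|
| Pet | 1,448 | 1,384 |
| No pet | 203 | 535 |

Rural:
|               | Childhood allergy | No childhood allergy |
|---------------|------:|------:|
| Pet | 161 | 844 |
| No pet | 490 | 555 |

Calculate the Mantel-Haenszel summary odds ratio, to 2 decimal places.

0.93

OR_MH = Σ(aᵢdᵢ/nᵢ) / Σ(bᵢcᵢ/nᵢ), where nᵢ is the stratum total.
Stratum 1 (Urban): n = 3570; a·d/n = 1448·535/3570 = 216.9972; b·c/n = 1384·203/3570 = 78.6980
Stratum 2 (Rural): n = 2050; a·d/n = 161·555/2050 = 43.5878; b·c/n = 844·490/2050 = 201.7366
OR_MH = (216.9972 + 43.5878) / (78.6980 + 201.7366) = 260.5850 / 280.4346 = 0.92922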